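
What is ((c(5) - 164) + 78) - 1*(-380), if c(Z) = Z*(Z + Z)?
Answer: 344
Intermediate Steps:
c(Z) = 2*Z**2 (c(Z) = Z*(2*Z) = 2*Z**2)
((c(5) - 164) + 78) - 1*(-380) = ((2*5**2 - 164) + 78) - 1*(-380) = ((2*25 - 164) + 78) + 380 = ((50 - 164) + 78) + 380 = (-114 + 78) + 380 = -36 + 380 = 344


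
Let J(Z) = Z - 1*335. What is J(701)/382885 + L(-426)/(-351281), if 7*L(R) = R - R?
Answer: 366/382885 ≈ 0.00095590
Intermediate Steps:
J(Z) = -335 + Z (J(Z) = Z - 335 = -335 + Z)
L(R) = 0 (L(R) = (R - R)/7 = (⅐)*0 = 0)
J(701)/382885 + L(-426)/(-351281) = (-335 + 701)/382885 + 0/(-351281) = 366*(1/382885) + 0*(-1/351281) = 366/382885 + 0 = 366/382885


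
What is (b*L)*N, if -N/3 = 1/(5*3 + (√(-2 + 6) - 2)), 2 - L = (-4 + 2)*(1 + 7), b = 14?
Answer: -252/5 ≈ -50.400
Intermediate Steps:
L = 18 (L = 2 - (-4 + 2)*(1 + 7) = 2 - (-2)*8 = 2 - 1*(-16) = 2 + 16 = 18)
N = -⅕ (N = -3/(5*3 + (√(-2 + 6) - 2)) = -3/(15 + (√4 - 2)) = -3/(15 + (2 - 2)) = -3/(15 + 0) = -3/15 = -3*1/15 = -⅕ ≈ -0.20000)
(b*L)*N = (14*18)*(-⅕) = 252*(-⅕) = -252/5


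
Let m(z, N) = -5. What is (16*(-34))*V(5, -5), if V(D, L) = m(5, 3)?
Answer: 2720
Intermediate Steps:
V(D, L) = -5
(16*(-34))*V(5, -5) = (16*(-34))*(-5) = -544*(-5) = 2720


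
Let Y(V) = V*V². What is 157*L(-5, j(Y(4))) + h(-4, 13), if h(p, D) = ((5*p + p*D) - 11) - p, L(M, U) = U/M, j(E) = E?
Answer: -10443/5 ≈ -2088.6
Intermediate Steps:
Y(V) = V³
h(p, D) = -11 + 4*p + D*p (h(p, D) = ((5*p + D*p) - 11) - p = (-11 + 5*p + D*p) - p = -11 + 4*p + D*p)
157*L(-5, j(Y(4))) + h(-4, 13) = 157*(4³/(-5)) + (-11 + 4*(-4) + 13*(-4)) = 157*(64*(-⅕)) + (-11 - 16 - 52) = 157*(-64/5) - 79 = -10048/5 - 79 = -10443/5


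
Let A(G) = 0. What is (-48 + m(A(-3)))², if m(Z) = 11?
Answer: 1369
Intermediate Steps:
(-48 + m(A(-3)))² = (-48 + 11)² = (-37)² = 1369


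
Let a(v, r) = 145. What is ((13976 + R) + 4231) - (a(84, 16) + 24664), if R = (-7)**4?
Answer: -4201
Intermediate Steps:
R = 2401
((13976 + R) + 4231) - (a(84, 16) + 24664) = ((13976 + 2401) + 4231) - (145 + 24664) = (16377 + 4231) - 1*24809 = 20608 - 24809 = -4201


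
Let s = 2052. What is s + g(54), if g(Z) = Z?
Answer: 2106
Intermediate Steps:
s + g(54) = 2052 + 54 = 2106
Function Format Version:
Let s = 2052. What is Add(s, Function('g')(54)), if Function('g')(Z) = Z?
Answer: 2106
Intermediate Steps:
Add(s, Function('g')(54)) = Add(2052, 54) = 2106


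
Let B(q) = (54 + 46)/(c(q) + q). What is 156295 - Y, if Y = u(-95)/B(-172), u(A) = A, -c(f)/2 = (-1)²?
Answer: 1561297/10 ≈ 1.5613e+5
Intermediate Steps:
c(f) = -2 (c(f) = -2*(-1)² = -2*1 = -2)
B(q) = 100/(-2 + q) (B(q) = (54 + 46)/(-2 + q) = 100/(-2 + q))
Y = 1653/10 (Y = -95/(100/(-2 - 172)) = -95/(100/(-174)) = -95/(100*(-1/174)) = -95/(-50/87) = -95*(-87/50) = 1653/10 ≈ 165.30)
156295 - Y = 156295 - 1*1653/10 = 156295 - 1653/10 = 1561297/10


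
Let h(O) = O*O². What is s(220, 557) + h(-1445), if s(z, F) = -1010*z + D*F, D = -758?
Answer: -3017840531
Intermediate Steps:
s(z, F) = -1010*z - 758*F
h(O) = O³
s(220, 557) + h(-1445) = (-1010*220 - 758*557) + (-1445)³ = (-222200 - 422206) - 3017196125 = -644406 - 3017196125 = -3017840531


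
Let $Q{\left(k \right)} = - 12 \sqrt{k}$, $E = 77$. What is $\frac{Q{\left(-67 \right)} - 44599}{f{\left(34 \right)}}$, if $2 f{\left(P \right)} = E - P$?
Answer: $- \frac{89198}{43} - \frac{24 i \sqrt{67}}{43} \approx -2074.4 - 4.5686 i$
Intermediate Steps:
$f{\left(P \right)} = \frac{77}{2} - \frac{P}{2}$ ($f{\left(P \right)} = \frac{77 - P}{2} = \frac{77}{2} - \frac{P}{2}$)
$\frac{Q{\left(-67 \right)} - 44599}{f{\left(34 \right)}} = \frac{- 12 \sqrt{-67} - 44599}{\frac{77}{2} - 17} = \frac{- 12 i \sqrt{67} - 44599}{\frac{77}{2} - 17} = \frac{- 12 i \sqrt{67} - 44599}{\frac{43}{2}} = \left(-44599 - 12 i \sqrt{67}\right) \frac{2}{43} = - \frac{89198}{43} - \frac{24 i \sqrt{67}}{43}$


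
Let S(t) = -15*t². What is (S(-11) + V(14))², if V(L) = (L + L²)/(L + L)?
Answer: 13068225/4 ≈ 3.2671e+6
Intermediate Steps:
V(L) = (L + L²)/(2*L) (V(L) = (L + L²)/((2*L)) = (L + L²)*(1/(2*L)) = (L + L²)/(2*L))
(S(-11) + V(14))² = (-15*(-11)² + (½ + (½)*14))² = (-15*121 + (½ + 7))² = (-1815 + 15/2)² = (-3615/2)² = 13068225/4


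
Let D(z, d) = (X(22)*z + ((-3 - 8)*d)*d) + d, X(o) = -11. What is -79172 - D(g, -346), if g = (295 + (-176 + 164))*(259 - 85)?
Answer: 1779712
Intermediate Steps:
g = 49242 (g = (295 - 12)*174 = 283*174 = 49242)
D(z, d) = d - 11*z - 11*d**2 (D(z, d) = (-11*z + ((-3 - 8)*d)*d) + d = (-11*z + (-11*d)*d) + d = (-11*z - 11*d**2) + d = d - 11*z - 11*d**2)
-79172 - D(g, -346) = -79172 - (-346 - 11*49242 - 11*(-346)**2) = -79172 - (-346 - 541662 - 11*119716) = -79172 - (-346 - 541662 - 1316876) = -79172 - 1*(-1858884) = -79172 + 1858884 = 1779712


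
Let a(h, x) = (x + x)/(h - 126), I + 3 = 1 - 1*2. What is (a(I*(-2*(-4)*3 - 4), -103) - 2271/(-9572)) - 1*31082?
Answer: -297505061/9572 ≈ -31081.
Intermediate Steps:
I = -4 (I = -3 + (1 - 1*2) = -3 + (1 - 2) = -3 - 1 = -4)
a(h, x) = 2*x/(-126 + h) (a(h, x) = (2*x)/(-126 + h) = 2*x/(-126 + h))
(a(I*(-2*(-4)*3 - 4), -103) - 2271/(-9572)) - 1*31082 = (2*(-103)/(-126 - 4*(-2*(-4)*3 - 4)) - 2271/(-9572)) - 1*31082 = (2*(-103)/(-126 - 4*(8*3 - 4)) - 2271*(-1/9572)) - 31082 = (2*(-103)/(-126 - 4*(24 - 4)) + 2271/9572) - 31082 = (2*(-103)/(-126 - 4*20) + 2271/9572) - 31082 = (2*(-103)/(-126 - 80) + 2271/9572) - 31082 = (2*(-103)/(-206) + 2271/9572) - 31082 = (2*(-103)*(-1/206) + 2271/9572) - 31082 = (1 + 2271/9572) - 31082 = 11843/9572 - 31082 = -297505061/9572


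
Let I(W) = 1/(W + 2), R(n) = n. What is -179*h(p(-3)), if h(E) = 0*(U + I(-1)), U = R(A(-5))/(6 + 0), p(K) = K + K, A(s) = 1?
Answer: 0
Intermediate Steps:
p(K) = 2*K
I(W) = 1/(2 + W)
U = 1/6 (U = 1/(6 + 0) = 1/6 ≈ 0.16667)
h(E) = 0 (h(E) = 0*(1/6 + 1/(2 - 1)) = 0*(1/6 + 1/1) = 0*(1/6 + 1) = 0*(7/6) = 0)
-179*h(p(-3)) = -179*0 = 0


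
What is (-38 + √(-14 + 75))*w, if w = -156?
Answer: 5928 - 156*√61 ≈ 4709.6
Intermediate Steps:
(-38 + √(-14 + 75))*w = (-38 + √(-14 + 75))*(-156) = (-38 + √61)*(-156) = 5928 - 156*√61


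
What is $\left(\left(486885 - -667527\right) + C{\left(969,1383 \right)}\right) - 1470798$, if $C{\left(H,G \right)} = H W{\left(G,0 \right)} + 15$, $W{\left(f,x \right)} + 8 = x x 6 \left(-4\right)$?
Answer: $-324123$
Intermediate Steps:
$W{\left(f,x \right)} = -8 - 24 x^{2}$ ($W{\left(f,x \right)} = -8 + x x 6 \left(-4\right) = -8 + x^{2} \left(-24\right) = -8 - 24 x^{2}$)
$C{\left(H,G \right)} = 15 - 8 H$ ($C{\left(H,G \right)} = H \left(-8 - 24 \cdot 0^{2}\right) + 15 = H \left(-8 - 0\right) + 15 = H \left(-8 + 0\right) + 15 = H \left(-8\right) + 15 = - 8 H + 15 = 15 - 8 H$)
$\left(\left(486885 - -667527\right) + C{\left(969,1383 \right)}\right) - 1470798 = \left(\left(486885 - -667527\right) + \left(15 - 7752\right)\right) - 1470798 = \left(\left(486885 + 667527\right) + \left(15 - 7752\right)\right) - 1470798 = \left(1154412 - 7737\right) - 1470798 = 1146675 - 1470798 = -324123$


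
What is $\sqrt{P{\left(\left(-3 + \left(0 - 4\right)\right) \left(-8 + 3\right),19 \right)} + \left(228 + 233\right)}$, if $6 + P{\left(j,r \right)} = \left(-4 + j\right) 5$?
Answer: $\sqrt{610} \approx 24.698$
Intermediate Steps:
$P{\left(j,r \right)} = -26 + 5 j$ ($P{\left(j,r \right)} = -6 + \left(-4 + j\right) 5 = -6 + \left(-20 + 5 j\right) = -26 + 5 j$)
$\sqrt{P{\left(\left(-3 + \left(0 - 4\right)\right) \left(-8 + 3\right),19 \right)} + \left(228 + 233\right)} = \sqrt{\left(-26 + 5 \left(-3 + \left(0 - 4\right)\right) \left(-8 + 3\right)\right) + \left(228 + 233\right)} = \sqrt{\left(-26 + 5 \left(-3 + \left(0 - 4\right)\right) \left(-5\right)\right) + 461} = \sqrt{\left(-26 + 5 \left(-3 - 4\right) \left(-5\right)\right) + 461} = \sqrt{\left(-26 + 5 \left(\left(-7\right) \left(-5\right)\right)\right) + 461} = \sqrt{\left(-26 + 5 \cdot 35\right) + 461} = \sqrt{\left(-26 + 175\right) + 461} = \sqrt{149 + 461} = \sqrt{610}$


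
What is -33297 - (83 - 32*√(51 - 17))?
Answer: -33380 + 32*√34 ≈ -33193.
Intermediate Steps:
-33297 - (83 - 32*√(51 - 17)) = -33297 - (83 - 32*√34) = -33297 + (-83 + 32*√34) = -33380 + 32*√34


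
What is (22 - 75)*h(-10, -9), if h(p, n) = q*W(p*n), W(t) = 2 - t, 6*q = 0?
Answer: 0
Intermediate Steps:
q = 0 (q = (1/6)*0 = 0)
h(p, n) = 0 (h(p, n) = 0*(2 - p*n) = 0*(2 - n*p) = 0)
(22 - 75)*h(-10, -9) = (22 - 75)*0 = -53*0 = 0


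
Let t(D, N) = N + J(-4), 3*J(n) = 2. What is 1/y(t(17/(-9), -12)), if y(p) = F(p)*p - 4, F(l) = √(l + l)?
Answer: -27/19760 + 51*I*√51/19760 ≈ -0.0013664 + 0.018432*I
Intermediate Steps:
J(n) = ⅔ (J(n) = (⅓)*2 = ⅔)
F(l) = √2*√l (F(l) = √(2*l) = √2*√l)
t(D, N) = ⅔ + N (t(D, N) = N + ⅔ = ⅔ + N)
y(p) = -4 + √2*p^(3/2) (y(p) = (√2*√p)*p - 4 = √2*p^(3/2) - 4 = -4 + √2*p^(3/2))
1/y(t(17/(-9), -12)) = 1/(-4 + √2*(⅔ - 12)^(3/2)) = 1/(-4 + √2*(-34/3)^(3/2)) = 1/(-4 + √2*(-34*I*√102/9)) = 1/(-4 - 68*I*√51/9)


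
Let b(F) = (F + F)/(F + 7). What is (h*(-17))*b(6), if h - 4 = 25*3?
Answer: -16116/13 ≈ -1239.7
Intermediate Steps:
b(F) = 2*F/(7 + F) (b(F) = (2*F)/(7 + F) = 2*F/(7 + F))
h = 79 (h = 4 + 25*3 = 4 + 75 = 79)
(h*(-17))*b(6) = (79*(-17))*(2*6/(7 + 6)) = -2686*6/13 = -1343*12/13 = -16116/13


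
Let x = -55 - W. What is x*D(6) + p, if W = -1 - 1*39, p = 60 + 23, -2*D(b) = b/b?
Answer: 181/2 ≈ 90.500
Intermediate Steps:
D(b) = -½ (D(b) = -b/(2*b) = -½*1 = -½)
p = 83
W = -40 (W = -1 - 39 = -40)
x = -15 (x = -55 - 1*(-40) = -55 + 40 = -15)
x*D(6) + p = -15*(-½) + 83 = 15/2 + 83 = 181/2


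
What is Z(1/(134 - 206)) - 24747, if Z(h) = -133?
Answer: -24880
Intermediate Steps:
Z(1/(134 - 206)) - 24747 = -133 - 24747 = -24880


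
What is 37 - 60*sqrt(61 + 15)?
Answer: 37 - 120*sqrt(19) ≈ -486.07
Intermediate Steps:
37 - 60*sqrt(61 + 15) = 37 - 120*sqrt(19)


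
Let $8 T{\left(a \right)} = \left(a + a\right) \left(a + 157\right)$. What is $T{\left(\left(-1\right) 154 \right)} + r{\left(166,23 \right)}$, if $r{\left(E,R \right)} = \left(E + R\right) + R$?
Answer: $\frac{193}{2} \approx 96.5$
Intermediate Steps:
$T{\left(a \right)} = \frac{a \left(157 + a\right)}{4}$ ($T{\left(a \right)} = \frac{\left(a + a\right) \left(a + 157\right)}{8} = \frac{2 a \left(157 + a\right)}{8} = \frac{a \left(157 + a\right)}{4}$)
$r{\left(E,R \right)} = E + 2 R$
$T{\left(\left(-1\right) 154 \right)} + r{\left(166,23 \right)} = \frac{\left(-1\right) 154 \left(157 - 154\right)}{4} + \left(166 + 2 \cdot 23\right) = \frac{1}{4} \left(-154\right) \left(157 - 154\right) + \left(166 + 46\right) = \frac{1}{4} \left(-154\right) 3 + 212 = - \frac{231}{2} + 212 = \frac{193}{2}$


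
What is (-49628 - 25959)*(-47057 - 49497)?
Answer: 7298227198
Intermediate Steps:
(-49628 - 25959)*(-47057 - 49497) = -75587*(-96554) = 7298227198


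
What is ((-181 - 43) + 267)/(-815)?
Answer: -43/815 ≈ -0.052761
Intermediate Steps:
((-181 - 43) + 267)/(-815) = (-224 + 267)*(-1/815) = 43*(-1/815) = -43/815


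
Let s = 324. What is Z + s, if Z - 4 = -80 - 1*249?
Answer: -1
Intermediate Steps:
Z = -325 (Z = 4 + (-80 - 1*249) = 4 + (-80 - 249) = 4 - 329 = -325)
Z + s = -325 + 324 = -1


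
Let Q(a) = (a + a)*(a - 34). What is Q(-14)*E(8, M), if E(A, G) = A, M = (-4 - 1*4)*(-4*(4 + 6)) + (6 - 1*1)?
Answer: 10752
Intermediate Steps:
Q(a) = 2*a*(-34 + a) (Q(a) = (2*a)*(-34 + a) = 2*a*(-34 + a))
M = 325 (M = (-4 - 4)*(-4*10) + (6 - 1) = -8*(-40) + 5 = 320 + 5 = 325)
Q(-14)*E(8, M) = (2*(-14)*(-34 - 14))*8 = (2*(-14)*(-48))*8 = 1344*8 = 10752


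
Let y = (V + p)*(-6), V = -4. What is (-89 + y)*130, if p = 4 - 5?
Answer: -7670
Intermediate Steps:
p = -1
y = 30 (y = (-4 - 1)*(-6) = -5*(-6) = 30)
(-89 + y)*130 = (-89 + 30)*130 = -59*130 = -7670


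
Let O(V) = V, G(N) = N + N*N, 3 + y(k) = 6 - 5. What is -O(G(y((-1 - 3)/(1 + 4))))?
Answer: -2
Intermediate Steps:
y(k) = -2 (y(k) = -3 + (6 - 5) = -3 + 1 = -2)
G(N) = N + N²
-O(G(y((-1 - 3)/(1 + 4)))) = -(-2)*(1 - 2) = -(-2)*(-1) = -1*2 = -2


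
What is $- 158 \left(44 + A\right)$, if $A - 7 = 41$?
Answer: $-14536$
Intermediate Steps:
$A = 48$ ($A = 7 + 41 = 48$)
$- 158 \left(44 + A\right) = - 158 \left(44 + 48\right) = \left(-158\right) 92 = -14536$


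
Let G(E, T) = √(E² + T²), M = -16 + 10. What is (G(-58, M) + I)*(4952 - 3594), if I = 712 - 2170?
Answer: -1979964 + 13580*√34 ≈ -1.9008e+6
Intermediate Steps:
I = -1458
M = -6
(G(-58, M) + I)*(4952 - 3594) = (√((-58)² + (-6)²) - 1458)*(4952 - 3594) = (√(3364 + 36) - 1458)*1358 = (√3400 - 1458)*1358 = (10*√34 - 1458)*1358 = (-1458 + 10*√34)*1358 = -1979964 + 13580*√34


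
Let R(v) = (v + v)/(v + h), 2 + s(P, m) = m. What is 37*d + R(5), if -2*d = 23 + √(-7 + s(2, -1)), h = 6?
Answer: -9341/22 - 37*I*√10/2 ≈ -424.59 - 58.502*I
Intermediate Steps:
s(P, m) = -2 + m
R(v) = 2*v/(6 + v) (R(v) = (v + v)/(v + 6) = (2*v)/(6 + v) = 2*v/(6 + v))
d = -23/2 - I*√10/2 (d = -(23 + √(-7 + (-2 - 1)))/2 = -(23 + √(-7 - 3))/2 = -(23 + √(-10))/2 = -(23 + I*√10)/2 = -23/2 - I*√10/2 ≈ -11.5 - 1.5811*I)
37*d + R(5) = 37*(-23/2 - I*√10/2) + 2*5/(6 + 5) = (-851/2 - 37*I*√10/2) + 2*5/11 = (-851/2 - 37*I*√10/2) + 2*5*(1/11) = (-851/2 - 37*I*√10/2) + 10/11 = -9341/22 - 37*I*√10/2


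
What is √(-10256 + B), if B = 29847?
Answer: √19591 ≈ 139.97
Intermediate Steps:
√(-10256 + B) = √(-10256 + 29847) = √19591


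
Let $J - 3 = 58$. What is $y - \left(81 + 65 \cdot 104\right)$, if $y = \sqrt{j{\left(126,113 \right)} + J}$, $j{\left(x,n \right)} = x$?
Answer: $-6841 + \sqrt{187} \approx -6827.3$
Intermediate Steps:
$J = 61$ ($J = 3 + 58 = 61$)
$y = \sqrt{187}$ ($y = \sqrt{126 + 61} = \sqrt{187} \approx 13.675$)
$y - \left(81 + 65 \cdot 104\right) = \sqrt{187} - \left(81 + 65 \cdot 104\right) = \sqrt{187} - \left(81 + 6760\right) = \sqrt{187} - 6841 = -6841 + \sqrt{187}$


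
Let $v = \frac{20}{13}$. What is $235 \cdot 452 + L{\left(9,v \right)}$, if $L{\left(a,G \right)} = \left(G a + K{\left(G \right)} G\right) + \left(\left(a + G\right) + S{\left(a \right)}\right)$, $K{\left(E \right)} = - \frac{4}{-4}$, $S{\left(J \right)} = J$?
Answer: $\frac{1381314}{13} \approx 1.0625 \cdot 10^{5}$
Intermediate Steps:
$K{\left(E \right)} = 1$ ($K{\left(E \right)} = \left(-4\right) \left(- \frac{1}{4}\right) = 1$)
$v = \frac{20}{13}$ ($v = 20 \cdot \frac{1}{13} = \frac{20}{13} \approx 1.5385$)
$L{\left(a,G \right)} = 2 G + 2 a + G a$ ($L{\left(a,G \right)} = \left(G a + 1 G\right) + \left(\left(a + G\right) + a\right) = \left(G a + G\right) + \left(\left(G + a\right) + a\right) = \left(G + G a\right) + \left(G + 2 a\right) = 2 G + 2 a + G a$)
$235 \cdot 452 + L{\left(9,v \right)} = 235 \cdot 452 + \left(2 \cdot \frac{20}{13} + 2 \cdot 9 + \frac{20}{13} \cdot 9\right) = 106220 + \left(\frac{40}{13} + 18 + \frac{180}{13}\right) = 106220 + \frac{454}{13} = \frac{1381314}{13}$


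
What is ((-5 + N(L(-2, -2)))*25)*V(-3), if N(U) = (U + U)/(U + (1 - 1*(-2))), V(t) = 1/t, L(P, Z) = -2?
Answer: 75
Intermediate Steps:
N(U) = 2*U/(3 + U) (N(U) = (2*U)/(U + (1 + 2)) = (2*U)/(U + 3) = (2*U)/(3 + U) = 2*U/(3 + U))
((-5 + N(L(-2, -2)))*25)*V(-3) = ((-5 + 2*(-2)/(3 - 2))*25)/(-3) = ((-5 + 2*(-2)/1)*25)*(-⅓) = ((-5 + 2*(-2)*1)*25)*(-⅓) = ((-5 - 4)*25)*(-⅓) = -9*25*(-⅓) = -225*(-⅓) = 75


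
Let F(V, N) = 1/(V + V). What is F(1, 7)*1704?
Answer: 852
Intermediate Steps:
F(V, N) = 1/(2*V)
F(1, 7)*1704 = ((½)/1)*1704 = ((½)*1)*1704 = (½)*1704 = 852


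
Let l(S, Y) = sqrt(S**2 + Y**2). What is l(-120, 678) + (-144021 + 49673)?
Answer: -94348 + 6*sqrt(13169) ≈ -93660.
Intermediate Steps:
l(-120, 678) + (-144021 + 49673) = sqrt((-120)**2 + 678**2) + (-144021 + 49673) = sqrt(14400 + 459684) - 94348 = sqrt(474084) - 94348 = 6*sqrt(13169) - 94348 = -94348 + 6*sqrt(13169)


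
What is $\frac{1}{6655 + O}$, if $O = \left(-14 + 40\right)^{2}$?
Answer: $\frac{1}{7331} \approx 0.00013641$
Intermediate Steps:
$O = 676$ ($O = 26^{2} = 676$)
$\frac{1}{6655 + O} = \frac{1}{6655 + 676} = \frac{1}{7331}$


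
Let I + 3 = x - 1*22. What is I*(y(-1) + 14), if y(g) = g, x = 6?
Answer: -247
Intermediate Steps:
I = -19 (I = -3 + (6 - 1*22) = -3 + (6 - 22) = -3 - 16 = -19)
I*(y(-1) + 14) = -19*(-1 + 14) = -19*13 = -247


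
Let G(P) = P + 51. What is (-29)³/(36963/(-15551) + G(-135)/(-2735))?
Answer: 35769399385/3440949 ≈ 10395.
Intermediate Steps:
G(P) = 51 + P
(-29)³/(36963/(-15551) + G(-135)/(-2735)) = (-29)³/(36963/(-15551) + (51 - 135)/(-2735)) = -24389/(36963*(-1/15551) - 84*(-1/2735)) = -24389/(-36963/15551 + 84/2735) = -24389/(-99787521/42531985) = -24389*(-42531985/99787521) = 35769399385/3440949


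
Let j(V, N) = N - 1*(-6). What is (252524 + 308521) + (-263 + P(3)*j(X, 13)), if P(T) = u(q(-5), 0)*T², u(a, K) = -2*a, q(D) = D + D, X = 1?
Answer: 564202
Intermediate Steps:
q(D) = 2*D
j(V, N) = 6 + N (j(V, N) = N + 6 = 6 + N)
P(T) = 20*T² (P(T) = (-4*(-5))*T² = (-2*(-10))*T² = 20*T²)
(252524 + 308521) + (-263 + P(3)*j(X, 13)) = (252524 + 308521) + (-263 + (20*3²)*(6 + 13)) = 561045 + (-263 + (20*9)*19) = 561045 + (-263 + 180*19) = 561045 + (-263 + 3420) = 561045 + 3157 = 564202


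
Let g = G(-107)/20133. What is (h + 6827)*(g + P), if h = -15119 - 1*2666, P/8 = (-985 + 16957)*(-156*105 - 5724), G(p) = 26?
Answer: 623103154719414548/20133 ≈ 3.0949e+13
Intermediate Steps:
P = -2824360704 (P = 8*((-985 + 16957)*(-156*105 - 5724)) = 8*(15972*(-16380 - 5724)) = 8*(15972*(-22104)) = 8*(-353045088) = -2824360704)
h = -17785 (h = -15119 - 2666 = -17785)
g = 26/20133 ≈ 0.0012914
(h + 6827)*(g + P) = (-17785 + 6827)*(26/20133 - 2824360704) = -10958*(-56862854053606/20133) = 623103154719414548/20133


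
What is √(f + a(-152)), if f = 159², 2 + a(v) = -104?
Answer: 5*√1007 ≈ 158.67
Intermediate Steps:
a(v) = -106 (a(v) = -2 - 104 = -106)
f = 25281
√(f + a(-152)) = √(25281 - 106) = √25175 = 5*√1007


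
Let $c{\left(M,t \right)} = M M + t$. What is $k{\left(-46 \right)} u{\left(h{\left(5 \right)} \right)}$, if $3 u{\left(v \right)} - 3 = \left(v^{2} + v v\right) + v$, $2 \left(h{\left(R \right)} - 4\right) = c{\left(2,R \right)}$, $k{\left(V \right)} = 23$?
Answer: $1196$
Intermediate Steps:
$c{\left(M,t \right)} = t + M^{2}$ ($c{\left(M,t \right)} = M^{2} + t = t + M^{2}$)
$h{\left(R \right)} = 6 + \frac{R}{2}$ ($h{\left(R \right)} = 4 + \frac{R + 2^{2}}{2} = 4 + \frac{R + 4}{2} = 4 + \frac{4 + R}{2} = 4 + \left(2 + \frac{R}{2}\right) = 6 + \frac{R}{2}$)
$u{\left(v \right)} = 1 + \frac{v}{3} + \frac{2 v^{2}}{3}$ ($u{\left(v \right)} = 1 + \frac{\left(v^{2} + v v\right) + v}{3} = 1 + \frac{\left(v^{2} + v^{2}\right) + v}{3} = 1 + \frac{2 v^{2} + v}{3} = 1 + \frac{v + 2 v^{2}}{3} = 1 + \left(\frac{v}{3} + \frac{2 v^{2}}{3}\right) = 1 + \frac{v}{3} + \frac{2 v^{2}}{3}$)
$k{\left(-46 \right)} u{\left(h{\left(5 \right)} \right)} = 23 \left(1 + \frac{6 + \frac{1}{2} \cdot 5}{3} + \frac{2 \left(6 + \frac{1}{2} \cdot 5\right)^{2}}{3}\right) = 23 \left(1 + \frac{6 + \frac{5}{2}}{3} + \frac{2 \left(6 + \frac{5}{2}\right)^{2}}{3}\right) = 23 \left(1 + \frac{1}{3} \cdot \frac{17}{2} + \frac{2 \left(\frac{17}{2}\right)^{2}}{3}\right) = 23 \left(1 + \frac{17}{6} + \frac{2}{3} \cdot \frac{289}{4}\right) = 23 \left(1 + \frac{17}{6} + \frac{289}{6}\right) = 23 \cdot 52 = 1196$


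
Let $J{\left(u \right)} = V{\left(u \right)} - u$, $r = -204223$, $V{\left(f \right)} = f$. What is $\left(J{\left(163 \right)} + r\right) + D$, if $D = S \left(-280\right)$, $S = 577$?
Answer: $-365783$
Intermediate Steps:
$D = -161560$ ($D = 577 \left(-280\right) = -161560$)
$J{\left(u \right)} = 0$ ($J{\left(u \right)} = u - u = 0$)
$\left(J{\left(163 \right)} + r\right) + D = \left(0 - 204223\right) - 161560 = -204223 - 161560 = -365783$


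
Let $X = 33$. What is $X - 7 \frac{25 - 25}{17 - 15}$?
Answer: $33$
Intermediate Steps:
$X - 7 \frac{25 - 25}{17 - 15} = 33 - 7 \frac{25 - 25}{17 - 15} = 33 - 7 \cdot \frac{0}{2} = 33 - 7 \cdot 0 \cdot \frac{1}{2} = 33 - 0 = 33 + 0 = 33$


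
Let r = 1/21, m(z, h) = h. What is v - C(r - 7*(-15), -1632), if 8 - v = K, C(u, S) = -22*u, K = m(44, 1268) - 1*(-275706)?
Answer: -5767754/21 ≈ -2.7466e+5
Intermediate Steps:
r = 1/21 ≈ 0.047619
K = 276974 (K = 1268 - 1*(-275706) = 1268 + 275706 = 276974)
v = -276966 (v = 8 - 1*276974 = 8 - 276974 = -276966)
v - C(r - 7*(-15), -1632) = -276966 - (-22)*(1/21 - 7*(-15)) = -276966 - (-22)*(1/21 + 105) = -276966 - (-22)*2206/21 = -276966 - 1*(-48532/21) = -276966 + 48532/21 = -5767754/21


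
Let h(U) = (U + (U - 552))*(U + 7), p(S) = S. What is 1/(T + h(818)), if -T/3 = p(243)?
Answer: 1/893571 ≈ 1.1191e-6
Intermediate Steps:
h(U) = (-552 + 2*U)*(7 + U) (h(U) = (U + (-552 + U))*(7 + U) = (-552 + 2*U)*(7 + U))
T = -729 (T = -3*243 = -729)
1/(T + h(818)) = 1/(-729 + (-3864 - 538*818 + 2*818²)) = 1/(-729 + (-3864 - 440084 + 2*669124)) = 1/(-729 + (-3864 - 440084 + 1338248)) = 1/(-729 + 894300) = 1/893571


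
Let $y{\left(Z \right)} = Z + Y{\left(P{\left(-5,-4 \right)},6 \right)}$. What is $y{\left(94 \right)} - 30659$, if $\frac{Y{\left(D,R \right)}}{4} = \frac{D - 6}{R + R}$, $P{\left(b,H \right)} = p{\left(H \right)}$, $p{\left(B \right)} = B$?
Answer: $- \frac{91705}{3} \approx -30568.0$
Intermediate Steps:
$P{\left(b,H \right)} = H$
$Y{\left(D,R \right)} = \frac{2 \left(-6 + D\right)}{R}$ ($Y{\left(D,R \right)} = 4 \frac{D - 6}{R + R} = 4 \frac{-6 + D}{2 R} = \frac{2 \left(-6 + D\right)}{R}$)
$y{\left(Z \right)} = - \frac{10}{3} + Z$ ($y{\left(Z \right)} = Z + \frac{2 \left(-6 - 4\right)}{6} = Z + 2 \cdot \frac{1}{6} \left(-10\right) = Z - \frac{10}{3} = - \frac{10}{3} + Z$)
$y{\left(94 \right)} - 30659 = \left(- \frac{10}{3} + 94\right) - 30659 = \frac{272}{3} - 30659 = - \frac{91705}{3}$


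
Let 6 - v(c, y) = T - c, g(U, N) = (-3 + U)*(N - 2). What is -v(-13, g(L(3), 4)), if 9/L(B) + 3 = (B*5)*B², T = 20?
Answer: 27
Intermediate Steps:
L(B) = 9/(-3 + 5*B³) (L(B) = 9/(-3 + (B*5)*B²) = 9/(-3 + (5*B)*B²) = 9/(-3 + 5*B³))
g(U, N) = (-3 + U)*(-2 + N)
v(c, y) = -14 + c (v(c, y) = 6 - (20 - c) = 6 + (-20 + c) = -14 + c)
-v(-13, g(L(3), 4)) = -(-14 - 13) = -1*(-27) = 27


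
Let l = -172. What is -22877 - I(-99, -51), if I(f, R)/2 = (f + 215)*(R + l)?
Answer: 28859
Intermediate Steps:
I(f, R) = 2*(-172 + R)*(215 + f) (I(f, R) = 2*((f + 215)*(R - 172)) = 2*((215 + f)*(-172 + R)) = 2*((-172 + R)*(215 + f)) = 2*(-172 + R)*(215 + f))
-22877 - I(-99, -51) = -22877 - (-73960 - 344*(-99) + 430*(-51) + 2*(-51)*(-99)) = -22877 - (-73960 + 34056 - 21930 + 10098) = -22877 - 1*(-51736) = -22877 + 51736 = 28859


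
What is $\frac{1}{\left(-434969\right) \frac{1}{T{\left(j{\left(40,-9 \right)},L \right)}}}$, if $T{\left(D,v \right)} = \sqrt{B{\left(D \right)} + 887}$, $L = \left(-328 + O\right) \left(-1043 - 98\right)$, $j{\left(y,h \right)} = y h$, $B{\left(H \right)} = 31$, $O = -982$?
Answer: $- \frac{3 \sqrt{102}}{434969} \approx -6.9657 \cdot 10^{-5}$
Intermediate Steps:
$j{\left(y,h \right)} = h y$
$L = 1494710$ ($L = \left(-328 - 982\right) \left(-1043 - 98\right) = \left(-1310\right) \left(-1141\right) = 1494710$)
$T{\left(D,v \right)} = 3 \sqrt{102}$ ($T{\left(D,v \right)} = \sqrt{31 + 887} = \sqrt{918} = 3 \sqrt{102}$)
$\frac{1}{\left(-434969\right) \frac{1}{T{\left(j{\left(40,-9 \right)},L \right)}}} = \frac{1}{\left(-434969\right) \frac{1}{3 \sqrt{102}}} = \frac{1}{\left(-434969\right) \frac{\sqrt{102}}{306}} = \frac{1}{\left(- \frac{434969}{306}\right) \sqrt{102}} = - \frac{3 \sqrt{102}}{434969}$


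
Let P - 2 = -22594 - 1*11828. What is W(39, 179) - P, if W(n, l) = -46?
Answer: 34374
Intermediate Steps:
P = -34420 (P = 2 + (-22594 - 1*11828) = 2 + (-22594 - 11828) = 2 - 34422 = -34420)
W(39, 179) - P = -46 - 1*(-34420) = -46 + 34420 = 34374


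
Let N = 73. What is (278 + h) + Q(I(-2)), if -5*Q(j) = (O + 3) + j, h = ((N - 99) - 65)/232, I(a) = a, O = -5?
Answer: 322953/1160 ≈ 278.41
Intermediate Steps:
h = -91/232 (h = ((73 - 99) - 65)/232 = (-26 - 65)*(1/232) = -91*1/232 = -91/232 ≈ -0.39224)
Q(j) = ⅖ - j/5 (Q(j) = -((-5 + 3) + j)/5 = -(-2 + j)/5 = ⅖ - j/5)
(278 + h) + Q(I(-2)) = (278 - 91/232) + (⅖ - ⅕*(-2)) = 64405/232 + (⅖ + ⅖) = 64405/232 + ⅘ = 322953/1160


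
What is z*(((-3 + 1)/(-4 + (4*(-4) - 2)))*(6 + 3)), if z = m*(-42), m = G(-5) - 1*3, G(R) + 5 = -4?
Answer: 4536/11 ≈ 412.36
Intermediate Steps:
G(R) = -9 (G(R) = -5 - 4 = -9)
m = -12 (m = -9 - 1*3 = -9 - 3 = -12)
z = 504 (z = -12*(-42) = 504)
z*(((-3 + 1)/(-4 + (4*(-4) - 2)))*(6 + 3)) = 504*(((-3 + 1)/(-4 + (4*(-4) - 2)))*(6 + 3)) = 504*(-2/(-4 + (-16 - 2))*9) = 504*(-2/(-4 - 18)*9) = 504*(-2/(-22)*9) = 504*(-2*(-1/22)*9) = 504*((1/11)*9) = 504*(9/11) = 4536/11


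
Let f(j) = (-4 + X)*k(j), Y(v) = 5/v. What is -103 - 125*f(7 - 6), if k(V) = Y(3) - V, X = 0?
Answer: 691/3 ≈ 230.33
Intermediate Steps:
k(V) = 5/3 - V
f(j) = -20/3 + 4*j (f(j) = (-4 + 0)*(5/3 - j) = -4*(5/3 - j) = -20/3 + 4*j)
-103 - 125*f(7 - 6) = -103 - 125*(-20/3 + 4*(7 - 6)) = -103 - 125*(-20/3 + 4*1) = -103 - 125*(-20/3 + 4) = -103 - 125*(-8/3) = -103 + 1000/3 = 691/3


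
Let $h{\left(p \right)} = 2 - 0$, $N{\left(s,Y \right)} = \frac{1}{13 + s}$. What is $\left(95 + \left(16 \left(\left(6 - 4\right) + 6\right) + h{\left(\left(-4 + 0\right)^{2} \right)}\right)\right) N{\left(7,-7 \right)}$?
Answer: $\frac{45}{4} \approx 11.25$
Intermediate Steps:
$h{\left(p \right)} = 2$ ($h{\left(p \right)} = 2 + 0 = 2$)
$\left(95 + \left(16 \left(\left(6 - 4\right) + 6\right) + h{\left(\left(-4 + 0\right)^{2} \right)}\right)\right) N{\left(7,-7 \right)} = \frac{95 + \left(16 \left(\left(6 - 4\right) + 6\right) + 2\right)}{13 + 7} = \frac{95 + \left(16 \left(2 + 6\right) + 2\right)}{20} = \left(95 + \left(16 \cdot 8 + 2\right)\right) \frac{1}{20} = \left(95 + \left(128 + 2\right)\right) \frac{1}{20} = \left(95 + 130\right) \frac{1}{20} = 225 \cdot \frac{1}{20} = \frac{45}{4}$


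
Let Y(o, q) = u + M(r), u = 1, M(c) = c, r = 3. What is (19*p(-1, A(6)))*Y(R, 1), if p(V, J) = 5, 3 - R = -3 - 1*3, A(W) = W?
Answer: 380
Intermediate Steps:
R = 9 (R = 3 - (-3 - 1*3) = 3 - (-3 - 3) = 3 - 1*(-6) = 3 + 6 = 9)
Y(o, q) = 4 (Y(o, q) = 1 + 3 = 4)
(19*p(-1, A(6)))*Y(R, 1) = (19*5)*4 = 95*4 = 380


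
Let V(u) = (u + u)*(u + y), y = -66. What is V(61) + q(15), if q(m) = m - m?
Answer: -610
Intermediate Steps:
V(u) = 2*u*(-66 + u) (V(u) = (u + u)*(u - 66) = (2*u)*(-66 + u) = 2*u*(-66 + u))
q(m) = 0
V(61) + q(15) = 2*61*(-66 + 61) + 0 = 2*61*(-5) + 0 = -610 + 0 = -610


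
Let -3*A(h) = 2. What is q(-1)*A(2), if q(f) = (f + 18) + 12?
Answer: -58/3 ≈ -19.333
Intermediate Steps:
q(f) = 30 + f (q(f) = (18 + f) + 12 = 30 + f)
A(h) = -⅔ (A(h) = -⅓*2 = -⅔)
q(-1)*A(2) = (30 - 1)*(-⅔) = 29*(-⅔) = -58/3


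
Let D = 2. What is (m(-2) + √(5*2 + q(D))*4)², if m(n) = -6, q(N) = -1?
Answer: 36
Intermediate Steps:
(m(-2) + √(5*2 + q(D))*4)² = (-6 + √(5*2 - 1)*4)² = (-6 + √(10 - 1)*4)² = (-6 + √9*4)² = (-6 + 3*4)² = (-6 + 12)² = 6² = 36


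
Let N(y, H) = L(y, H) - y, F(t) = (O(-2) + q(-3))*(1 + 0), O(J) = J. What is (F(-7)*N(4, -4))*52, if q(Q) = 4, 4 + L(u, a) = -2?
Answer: -1040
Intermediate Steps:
L(u, a) = -6 (L(u, a) = -4 - 2 = -6)
F(t) = 2 (F(t) = (-2 + 4)*(1 + 0) = 2*1 = 2)
N(y, H) = -6 - y
(F(-7)*N(4, -4))*52 = (2*(-6 - 1*4))*52 = (2*(-6 - 4))*52 = (2*(-10))*52 = -20*52 = -1040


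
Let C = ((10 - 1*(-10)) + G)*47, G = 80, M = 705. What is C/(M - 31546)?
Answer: -4700/30841 ≈ -0.15239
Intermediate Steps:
C = 4700 (C = ((10 - 1*(-10)) + 80)*47 = ((10 + 10) + 80)*47 = (20 + 80)*47 = 100*47 = 4700)
C/(M - 31546) = 4700/(705 - 31546) = 4700/(-30841) = 4700*(-1/30841) = -4700/30841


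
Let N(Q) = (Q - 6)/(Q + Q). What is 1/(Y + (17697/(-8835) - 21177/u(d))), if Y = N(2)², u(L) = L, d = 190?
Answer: -1178/132479 ≈ -0.0088920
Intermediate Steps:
N(Q) = (-6 + Q)/(2*Q) (N(Q) = (-6 + Q)/((2*Q)) = (-6 + Q)*(1/(2*Q)) = (-6 + Q)/(2*Q))
Y = 1 (Y = ((½)*(-6 + 2)/2)² = ((½)*(½)*(-4))² = (-1)² = 1)
1/(Y + (17697/(-8835) - 21177/u(d))) = 1/(1 + (17697/(-8835) - 21177/190)) = 1/(1 + (17697*(-1/8835) - 21177*1/190)) = 1/(1 + (-5899/2945 - 21177/190)) = 1/(1 - 133657/1178) = 1/(-132479/1178) = -1178/132479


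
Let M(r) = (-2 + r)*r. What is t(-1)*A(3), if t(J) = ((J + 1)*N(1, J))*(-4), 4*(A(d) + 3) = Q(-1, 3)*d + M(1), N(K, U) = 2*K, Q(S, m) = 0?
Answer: 0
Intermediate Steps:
M(r) = r*(-2 + r)
A(d) = -13/4 (A(d) = -3 + (0*d + 1*(-2 + 1))/4 = -3 + (0 + 1*(-1))/4 = -3 + (0 - 1)/4 = -3 + (¼)*(-1) = -3 - ¼ = -13/4)
t(J) = -8 - 8*J (t(J) = ((J + 1)*(2*1))*(-4) = ((1 + J)*2)*(-4) = (2 + 2*J)*(-4) = -8 - 8*J)
t(-1)*A(3) = (-8 - 8*(-1))*(-13/4) = (-8 + 8)*(-13/4) = 0*(-13/4) = 0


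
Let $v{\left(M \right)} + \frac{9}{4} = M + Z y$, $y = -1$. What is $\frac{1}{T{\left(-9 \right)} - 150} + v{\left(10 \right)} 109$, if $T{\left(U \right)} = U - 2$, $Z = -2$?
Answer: $\frac{684407}{644} \approx 1062.7$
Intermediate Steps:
$T{\left(U \right)} = -2 + U$ ($T{\left(U \right)} = U - 2 = -2 + U$)
$v{\left(M \right)} = - \frac{1}{4} + M$ ($v{\left(M \right)} = - \frac{9}{4} + \left(M - -2\right) = - \frac{9}{4} + \left(M + 2\right) = - \frac{9}{4} + \left(2 + M\right) = - \frac{1}{4} + M$)
$\frac{1}{T{\left(-9 \right)} - 150} + v{\left(10 \right)} 109 = \frac{1}{\left(-2 - 9\right) - 150} + \left(- \frac{1}{4} + 10\right) 109 = \frac{1}{-11 - 150} + \frac{39}{4} \cdot 109 = \frac{1}{-161} + \frac{4251}{4} = - \frac{1}{161} + \frac{4251}{4} = \frac{684407}{644}$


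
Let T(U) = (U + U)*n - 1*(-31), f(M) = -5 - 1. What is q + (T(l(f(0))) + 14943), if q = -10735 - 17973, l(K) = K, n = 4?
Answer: -13782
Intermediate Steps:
f(M) = -6
T(U) = 31 + 8*U (T(U) = (U + U)*4 - 1*(-31) = (2*U)*4 + 31 = 8*U + 31 = 31 + 8*U)
q = -28708
q + (T(l(f(0))) + 14943) = -28708 + ((31 + 8*(-6)) + 14943) = -28708 + ((31 - 48) + 14943) = -28708 + (-17 + 14943) = -28708 + 14926 = -13782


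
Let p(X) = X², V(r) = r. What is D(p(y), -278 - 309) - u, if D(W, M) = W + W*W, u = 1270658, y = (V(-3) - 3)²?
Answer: 410254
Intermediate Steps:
y = 36 (y = (-3 - 3)² = (-6)² = 36)
D(W, M) = W + W²
D(p(y), -278 - 309) - u = 36²*(1 + 36²) - 1*1270658 = 1296*(1 + 1296) - 1270658 = 1296*1297 - 1270658 = 1680912 - 1270658 = 410254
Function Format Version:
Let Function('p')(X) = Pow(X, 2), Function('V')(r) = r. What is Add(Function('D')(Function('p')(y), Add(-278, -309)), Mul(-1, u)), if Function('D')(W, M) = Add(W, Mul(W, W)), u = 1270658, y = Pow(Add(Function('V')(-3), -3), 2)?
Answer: 410254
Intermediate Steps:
y = 36 (y = Pow(Add(-3, -3), 2) = Pow(-6, 2) = 36)
Function('D')(W, M) = Add(W, Pow(W, 2))
Add(Function('D')(Function('p')(y), Add(-278, -309)), Mul(-1, u)) = Add(Mul(Pow(36, 2), Add(1, Pow(36, 2))), Mul(-1, 1270658)) = Add(Mul(1296, Add(1, 1296)), -1270658) = Add(Mul(1296, 1297), -1270658) = Add(1680912, -1270658) = 410254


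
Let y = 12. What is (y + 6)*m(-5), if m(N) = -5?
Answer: -90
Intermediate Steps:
(y + 6)*m(-5) = (12 + 6)*(-5) = 18*(-5) = -90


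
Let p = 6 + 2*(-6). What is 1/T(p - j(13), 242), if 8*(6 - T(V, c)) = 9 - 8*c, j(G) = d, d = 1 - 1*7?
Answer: 8/1975 ≈ 0.0040506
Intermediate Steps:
d = -6 (d = 1 - 7 = -6)
j(G) = -6
p = -6 (p = 6 - 12 = -6)
T(V, c) = 39/8 + c (T(V, c) = 6 - (9 - 8*c)/8 = 6 + (-9/8 + c) = 39/8 + c)
1/T(p - j(13), 242) = 1/(39/8 + 242) = 1/(1975/8) = 8/1975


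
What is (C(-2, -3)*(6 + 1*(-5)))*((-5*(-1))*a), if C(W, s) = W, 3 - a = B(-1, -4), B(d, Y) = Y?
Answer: -70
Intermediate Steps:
a = 7 (a = 3 - 1*(-4) = 3 + 4 = 7)
(C(-2, -3)*(6 + 1*(-5)))*((-5*(-1))*a) = (-2*(6 + 1*(-5)))*(-5*(-1)*7) = (-2*(6 - 5))*(5*7) = -2*1*35 = -2*35 = -70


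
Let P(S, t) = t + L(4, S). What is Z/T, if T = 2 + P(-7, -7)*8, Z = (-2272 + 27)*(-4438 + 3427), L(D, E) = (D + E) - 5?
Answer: -2269695/118 ≈ -19235.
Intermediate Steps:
L(D, E) = -5 + D + E
Z = 2269695 (Z = -2245*(-1011) = 2269695)
P(S, t) = -1 + S + t (P(S, t) = t + (-5 + 4 + S) = t + (-1 + S) = -1 + S + t)
T = -118 (T = 2 + (-1 - 7 - 7)*8 = 2 - 15*8 = 2 - 120 = -118)
Z/T = 2269695/(-118) = 2269695*(-1/118) = -2269695/118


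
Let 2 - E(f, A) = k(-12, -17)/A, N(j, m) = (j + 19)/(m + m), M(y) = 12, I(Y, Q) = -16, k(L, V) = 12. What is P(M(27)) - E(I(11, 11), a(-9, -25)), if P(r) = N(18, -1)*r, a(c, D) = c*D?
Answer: -16796/75 ≈ -223.95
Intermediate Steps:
a(c, D) = D*c
N(j, m) = (19 + j)/(2*m) (N(j, m) = (19 + j)/((2*m)) = (19 + j)*(1/(2*m)) = (19 + j)/(2*m))
E(f, A) = 2 - 12/A
P(r) = -37*r/2 (P(r) = ((½)*(19 + 18)/(-1))*r = ((½)*(-1)*37)*r = -37*r/2)
P(M(27)) - E(I(11, 11), a(-9, -25)) = -37/2*12 - (2 - 12/((-25*(-9)))) = -222 - (2 - 12/225) = -222 - (2 - 12*1/225) = -222 - (2 - 4/75) = -222 - 1*146/75 = -222 - 146/75 = -16796/75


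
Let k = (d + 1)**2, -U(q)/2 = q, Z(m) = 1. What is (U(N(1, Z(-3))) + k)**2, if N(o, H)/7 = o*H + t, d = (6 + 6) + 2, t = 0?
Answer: 44521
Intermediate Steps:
d = 14 (d = 12 + 2 = 14)
N(o, H) = 7*H*o (N(o, H) = 7*(o*H + 0) = 7*(H*o + 0) = 7*(H*o) = 7*H*o)
U(q) = -2*q
k = 225 (k = (14 + 1)**2 = 15**2 = 225)
(U(N(1, Z(-3))) + k)**2 = (-14 + 225)**2 = 211**2 = 44521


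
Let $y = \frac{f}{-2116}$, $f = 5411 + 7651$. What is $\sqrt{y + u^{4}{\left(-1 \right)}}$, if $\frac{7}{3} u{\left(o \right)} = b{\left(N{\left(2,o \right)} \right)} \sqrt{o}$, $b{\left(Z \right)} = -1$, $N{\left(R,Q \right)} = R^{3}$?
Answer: $\frac{i \sqrt{31190466}}{2254} \approx 2.4777 i$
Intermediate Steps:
$f = 13062$
$y = - \frac{6531}{1058}$ ($y = \frac{13062}{-2116} = 13062 \left(- \frac{1}{2116}\right) = - \frac{6531}{1058} \approx -6.173$)
$u{\left(o \right)} = - \frac{3 \sqrt{o}}{7}$ ($u{\left(o \right)} = \frac{3 \left(- \sqrt{o}\right)}{7} = - \frac{3 \sqrt{o}}{7}$)
$\sqrt{y + u^{4}{\left(-1 \right)}} = \sqrt{- \frac{6531}{1058} + \left(- \frac{3 \sqrt{-1}}{7}\right)^{4}} = \sqrt{- \frac{6531}{1058} + \left(- \frac{3 i}{7}\right)^{4}} = \sqrt{- \frac{6531}{1058} + \frac{81}{2401}} = \sqrt{- \frac{15595233}{2540258}} = \frac{i \sqrt{31190466}}{2254}$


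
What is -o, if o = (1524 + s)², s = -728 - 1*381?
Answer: -172225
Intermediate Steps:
s = -1109 (s = -728 - 381 = -1109)
o = 172225 (o = (1524 - 1109)² = 415² = 172225)
-o = -1*172225 = -172225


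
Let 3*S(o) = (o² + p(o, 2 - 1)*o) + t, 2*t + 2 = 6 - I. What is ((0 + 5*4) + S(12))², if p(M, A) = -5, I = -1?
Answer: 85849/36 ≈ 2384.7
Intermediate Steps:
t = 5/2 (t = -1 + (6 - 1*(-1))/2 = -1 + (6 + 1)/2 = -1 + (½)*7 = -1 + 7/2 = 5/2 ≈ 2.5000)
S(o) = ⅚ - 5*o/3 + o²/3 (S(o) = ((o² - 5*o) + 5/2)/3 = (5/2 + o² - 5*o)/3 = ⅚ - 5*o/3 + o²/3)
((0 + 5*4) + S(12))² = ((0 + 5*4) + (⅚ - 5/3*12 + (⅓)*12²))² = ((0 + 20) + (⅚ - 20 + (⅓)*144))² = (20 + (⅚ - 20 + 48))² = (20 + 173/6)² = (293/6)² = 85849/36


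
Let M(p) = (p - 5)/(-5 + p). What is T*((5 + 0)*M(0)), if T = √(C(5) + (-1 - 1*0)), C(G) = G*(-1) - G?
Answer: 5*I*√11 ≈ 16.583*I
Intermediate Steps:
M(p) = 1 (M(p) = (-5 + p)/(-5 + p) = 1)
C(G) = -2*G (C(G) = -G - G = -2*G)
T = I*√11 (T = √(-2*5 + (-1 - 1*0)) = √(-10 + (-1 + 0)) = √(-10 - 1) = √(-11) = I*√11 ≈ 3.3166*I)
T*((5 + 0)*M(0)) = (I*√11)*((5 + 0)*1) = (I*√11)*(5*1) = (I*√11)*5 = 5*I*√11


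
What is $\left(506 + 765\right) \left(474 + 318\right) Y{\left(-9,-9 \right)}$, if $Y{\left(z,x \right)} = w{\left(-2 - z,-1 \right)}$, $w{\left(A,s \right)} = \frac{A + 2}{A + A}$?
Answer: $\frac{4529844}{7} \approx 6.4712 \cdot 10^{5}$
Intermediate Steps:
$w{\left(A,s \right)} = \frac{2 + A}{2 A}$
$Y{\left(z,x \right)} = - \frac{z}{2 \left(-2 - z\right)}$ ($Y{\left(z,x \right)} = \frac{2 - \left(2 + z\right)}{2 \left(-2 - z\right)} = \frac{\left(-1\right) z}{2 \left(-2 - z\right)} = - \frac{z}{2 \left(-2 - z\right)}$)
$\left(506 + 765\right) \left(474 + 318\right) Y{\left(-9,-9 \right)} = \left(506 + 765\right) \left(474 + 318\right) \frac{1}{2} \left(-9\right) \frac{1}{2 - 9} = 1271 \cdot 792 \cdot \frac{1}{2} \left(-9\right) \frac{1}{-7} = 1006632 \cdot \frac{1}{2} \left(-9\right) \left(- \frac{1}{7}\right) = 1006632 \cdot \frac{9}{14} = \frac{4529844}{7}$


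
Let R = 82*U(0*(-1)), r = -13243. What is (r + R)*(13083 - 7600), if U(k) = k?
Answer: -72611369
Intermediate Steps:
R = 0 (R = 82*(0*(-1)) = 82*0 = 0)
(r + R)*(13083 - 7600) = (-13243 + 0)*(13083 - 7600) = -13243*5483 = -72611369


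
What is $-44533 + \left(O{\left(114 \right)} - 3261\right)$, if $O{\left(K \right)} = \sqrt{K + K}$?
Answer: $-47794 + 2 \sqrt{57} \approx -47779.0$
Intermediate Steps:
$O{\left(K \right)} = \sqrt{2} \sqrt{K}$ ($O{\left(K \right)} = \sqrt{2 K} = \sqrt{2} \sqrt{K}$)
$-44533 + \left(O{\left(114 \right)} - 3261\right) = -44533 - \left(3261 - \sqrt{2} \sqrt{114}\right) = -44533 - \left(3261 - 2 \sqrt{57}\right) = -47794 + 2 \sqrt{57}$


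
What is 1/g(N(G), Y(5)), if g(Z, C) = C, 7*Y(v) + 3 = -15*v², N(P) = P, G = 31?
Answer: -1/54 ≈ -0.018519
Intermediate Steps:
Y(v) = -3/7 - 15*v²/7 (Y(v) = -3/7 + (-15*v²)/7 = -3/7 - 15*v²/7)
1/g(N(G), Y(5)) = 1/(-3/7 - 15/7*5²) = 1/(-3/7 - 15/7*25) = 1/(-3/7 - 375/7) = 1/(-54) = -1/54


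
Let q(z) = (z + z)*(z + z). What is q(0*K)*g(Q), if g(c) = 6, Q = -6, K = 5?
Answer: 0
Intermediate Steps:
q(z) = 4*z² (q(z) = (2*z)*(2*z) = 4*z²)
q(0*K)*g(Q) = (4*(0*5)²)*6 = (4*0²)*6 = (4*0)*6 = 0*6 = 0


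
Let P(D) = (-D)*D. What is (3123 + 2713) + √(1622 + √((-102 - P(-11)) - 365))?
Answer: 5836 + √(1622 + I*√346) ≈ 5876.3 + 0.23093*I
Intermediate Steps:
P(D) = -D²
(3123 + 2713) + √(1622 + √((-102 - P(-11)) - 365)) = (3123 + 2713) + √(1622 + √((-102 - (-1)*(-11)²) - 365)) = 5836 + √(1622 + √((-102 - (-1)*121) - 365)) = 5836 + √(1622 + √((-102 - 1*(-121)) - 365)) = 5836 + √(1622 + √((-102 + 121) - 365)) = 5836 + √(1622 + √(19 - 365)) = 5836 + √(1622 + √(-346)) = 5836 + √(1622 + I*√346)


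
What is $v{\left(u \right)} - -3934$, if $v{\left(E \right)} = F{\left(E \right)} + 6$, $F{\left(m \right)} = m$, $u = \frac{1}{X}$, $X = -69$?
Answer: $\frac{271859}{69} \approx 3940.0$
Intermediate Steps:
$u = - \frac{1}{69}$ ($u = \frac{1}{-69} = - \frac{1}{69} \approx -0.014493$)
$v{\left(E \right)} = 6 + E$ ($v{\left(E \right)} = E + 6 = 6 + E$)
$v{\left(u \right)} - -3934 = \left(6 - \frac{1}{69}\right) - -3934 = \frac{413}{69} + 3934 = \frac{271859}{69}$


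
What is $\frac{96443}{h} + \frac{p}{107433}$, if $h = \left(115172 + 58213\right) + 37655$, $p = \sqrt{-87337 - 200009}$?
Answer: $\frac{96443}{211040} + \frac{i \sqrt{287346}}{107433} \approx 0.45699 + 0.0049896 i$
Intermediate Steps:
$p = i \sqrt{287346}$ ($p = \sqrt{-287346} = i \sqrt{287346} \approx 536.05 i$)
$h = 211040$ ($h = 173385 + 37655 = 211040$)
$\frac{96443}{h} + \frac{p}{107433} = \frac{96443}{211040} + \frac{i \sqrt{287346}}{107433}$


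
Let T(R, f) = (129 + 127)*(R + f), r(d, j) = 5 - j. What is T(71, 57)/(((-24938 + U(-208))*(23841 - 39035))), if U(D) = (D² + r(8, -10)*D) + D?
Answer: -8192/56969903 ≈ -0.00014380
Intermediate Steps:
T(R, f) = 256*R + 256*f (T(R, f) = 256*(R + f) = 256*R + 256*f)
U(D) = D² + 16*D (U(D) = (D² + (5 - 1*(-10))*D) + D = (D² + (5 + 10)*D) + D = (D² + 15*D) + D = D² + 16*D)
T(71, 57)/(((-24938 + U(-208))*(23841 - 39035))) = (256*71 + 256*57)/(((-24938 - 208*(16 - 208))*(23841 - 39035))) = (18176 + 14592)/(((-24938 - 208*(-192))*(-15194))) = 32768/(((-24938 + 39936)*(-15194))) = 32768/((14998*(-15194))) = 32768/(-227879612) = 32768*(-1/227879612) = -8192/56969903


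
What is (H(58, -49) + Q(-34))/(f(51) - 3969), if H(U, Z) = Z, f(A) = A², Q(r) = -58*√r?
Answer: 49/1368 + 29*I*√34/684 ≈ 0.035819 + 0.24722*I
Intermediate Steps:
(H(58, -49) + Q(-34))/(f(51) - 3969) = (-49 - 58*I*√34)/(51² - 3969) = (-49 - 58*I*√34)/(2601 - 3969) = (-49 - 58*I*√34)/(-1368) = (-49 - 58*I*√34)*(-1/1368) = 49/1368 + 29*I*√34/684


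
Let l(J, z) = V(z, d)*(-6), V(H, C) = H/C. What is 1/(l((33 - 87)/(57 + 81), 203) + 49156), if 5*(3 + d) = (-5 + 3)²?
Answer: 11/546806 ≈ 2.0117e-5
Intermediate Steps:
d = -11/5 (d = -3 + (-5 + 3)²/5 = -3 + (⅕)*(-2)² = -3 + (⅕)*4 = -3 + ⅘ = -11/5 ≈ -2.2000)
l(J, z) = 30*z/11 (l(J, z) = (z/(-11/5))*(-6) = (z*(-5/11))*(-6) = -5*z/11*(-6) = 30*z/11)
1/(l((33 - 87)/(57 + 81), 203) + 49156) = 1/((30/11)*203 + 49156) = 1/(6090/11 + 49156) = 1/(546806/11) = 11/546806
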